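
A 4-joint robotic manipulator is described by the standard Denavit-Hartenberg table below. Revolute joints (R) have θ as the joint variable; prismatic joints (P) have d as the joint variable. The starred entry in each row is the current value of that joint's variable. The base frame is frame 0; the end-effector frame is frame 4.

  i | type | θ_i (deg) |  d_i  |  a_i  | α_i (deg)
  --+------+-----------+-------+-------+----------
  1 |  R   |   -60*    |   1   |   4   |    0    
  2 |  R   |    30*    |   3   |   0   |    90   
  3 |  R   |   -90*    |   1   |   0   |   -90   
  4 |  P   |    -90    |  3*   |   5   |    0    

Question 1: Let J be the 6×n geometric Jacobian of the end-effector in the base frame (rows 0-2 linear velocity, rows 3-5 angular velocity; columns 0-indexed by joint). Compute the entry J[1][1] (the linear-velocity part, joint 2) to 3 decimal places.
axis z_1 = (0.0000,0.0000,1.0000); lever o_n−o_1 = (-0.4019,-6.6962,3.0000)
cross product → J_v[:, 1] = (6.6962,-0.4019,0.0000)
J_ω[:, 1] = z_1
entry J[1][1] = -0.4019

-0.402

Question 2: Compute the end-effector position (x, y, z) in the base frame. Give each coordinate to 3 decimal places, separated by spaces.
1.598 -10.160 4.000

after link 1: o_1 = (2.0000, -3.4641, 1.0000)
after link 2: o_2 = (2.0000, -3.4641, 4.0000)
after link 3: o_3 = (1.5000, -4.3301, 4.0000)
after link 4: o_4 = (1.5981, -10.1603, 4.0000)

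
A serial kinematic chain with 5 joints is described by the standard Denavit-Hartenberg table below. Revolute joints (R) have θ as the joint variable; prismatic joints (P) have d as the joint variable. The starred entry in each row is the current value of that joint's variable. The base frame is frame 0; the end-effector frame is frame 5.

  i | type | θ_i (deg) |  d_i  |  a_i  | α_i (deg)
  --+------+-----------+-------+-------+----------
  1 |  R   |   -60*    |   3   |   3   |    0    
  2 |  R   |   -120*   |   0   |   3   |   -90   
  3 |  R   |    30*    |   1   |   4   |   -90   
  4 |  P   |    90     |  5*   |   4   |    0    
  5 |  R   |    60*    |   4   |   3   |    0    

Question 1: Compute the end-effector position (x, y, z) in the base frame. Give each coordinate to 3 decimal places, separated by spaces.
after link 1: o_1 = (1.5000, -2.5981, 3.0000)
after link 2: o_2 = (-1.5000, -2.5981, 3.0000)
after link 3: o_3 = (-4.9641, -3.5981, 1.0000)
after link 4: o_4 = (-2.4641, 0.4019, -3.3301)
after link 5: o_5 = (1.7859, 1.9019, -5.4952)

1.786 1.902 -5.495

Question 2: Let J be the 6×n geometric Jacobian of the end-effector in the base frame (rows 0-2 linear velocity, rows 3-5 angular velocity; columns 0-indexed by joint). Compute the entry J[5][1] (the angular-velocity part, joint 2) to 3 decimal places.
1.000

axis z_1 = (0.0000,0.0000,1.0000); lever o_n−o_1 = (0.2859,4.5000,-8.4952)
cross product → J_v[:, 1] = (-4.5000,0.2859,0.0000)
J_ω[:, 1] = z_1
entry J[5][1] = 1.0000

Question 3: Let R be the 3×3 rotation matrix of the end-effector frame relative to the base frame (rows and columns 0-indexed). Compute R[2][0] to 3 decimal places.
End-effector x-axis (col 0 of R) = (0.7500,0.5000,0.4330)
R[2][0] = 0.4330

0.433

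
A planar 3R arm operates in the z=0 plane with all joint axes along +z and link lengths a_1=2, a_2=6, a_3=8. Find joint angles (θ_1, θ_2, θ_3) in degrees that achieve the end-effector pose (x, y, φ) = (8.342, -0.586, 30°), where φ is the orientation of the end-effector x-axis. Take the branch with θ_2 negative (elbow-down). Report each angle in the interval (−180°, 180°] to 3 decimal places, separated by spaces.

44.991 -134.997 120.006

wrist centre = target − a_3·(cos φ, sin φ) = (1.4138, -4.5860)
cos θ_2 = (23.0302−2²−6²)/(2·2·6) = -0.7071; θ_2 = -134.9974° (elbow-down)
β = atan2(-4.5860,1.4138) = -72.8662°; ψ = atan2(-4.2428,-2.2424) = -117.8576°
θ_1 = β − ψ = 44.9913°
θ_3 = φ − θ_1 − θ_2 = 120.0060° (wrapped to (-180°,180°])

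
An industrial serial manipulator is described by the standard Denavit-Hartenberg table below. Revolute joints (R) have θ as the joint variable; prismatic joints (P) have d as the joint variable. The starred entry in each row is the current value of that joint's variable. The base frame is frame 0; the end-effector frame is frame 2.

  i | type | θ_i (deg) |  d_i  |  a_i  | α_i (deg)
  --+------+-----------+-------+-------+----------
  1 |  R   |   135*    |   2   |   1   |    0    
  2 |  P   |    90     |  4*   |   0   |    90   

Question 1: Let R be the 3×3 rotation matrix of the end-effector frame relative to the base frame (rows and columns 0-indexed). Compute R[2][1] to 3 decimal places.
1.000

End-effector y-axis (col 1 of R) = (0.0000,-0.0000,1.0000)
R[2][1] = 1.0000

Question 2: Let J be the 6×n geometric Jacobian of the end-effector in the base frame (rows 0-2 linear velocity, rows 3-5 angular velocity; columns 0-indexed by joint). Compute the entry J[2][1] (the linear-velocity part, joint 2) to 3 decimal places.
1.000

prismatic axis z_1 = (0.0000,0.0000,1.0000)
J_v[:, 1] = z_1; J_ω[:, 1] = (0,0,0)
entry J[2][1] = 1.0000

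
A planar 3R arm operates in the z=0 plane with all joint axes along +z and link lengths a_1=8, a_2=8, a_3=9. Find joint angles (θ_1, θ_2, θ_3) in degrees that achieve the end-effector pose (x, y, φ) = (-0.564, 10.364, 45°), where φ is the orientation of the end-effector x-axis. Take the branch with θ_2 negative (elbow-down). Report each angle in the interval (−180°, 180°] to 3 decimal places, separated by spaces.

wrist centre = target − a_3·(cos φ, sin φ) = (-6.9280, 4.0000)
cos θ_2 = (63.9970−8²−8²)/(2·8·8) = -0.5000; θ_2 = -120.0016° (elbow-down)
β = atan2(4.0000,-6.9280) = 149.9989°; ψ = atan2(-6.9281,3.9998) = -60.0008°
θ_1 = β − ψ = 209.9997°
θ_3 = φ − θ_1 − θ_2 = -44.9981° (wrapped to (-180°,180°])

-150.000 -120.002 -44.998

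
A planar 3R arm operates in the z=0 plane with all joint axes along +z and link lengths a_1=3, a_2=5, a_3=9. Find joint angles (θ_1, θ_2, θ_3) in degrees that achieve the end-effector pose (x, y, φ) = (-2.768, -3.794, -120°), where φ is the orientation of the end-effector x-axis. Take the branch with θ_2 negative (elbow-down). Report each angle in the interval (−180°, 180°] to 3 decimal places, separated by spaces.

149.998 -119.996 -150.002

wrist centre = target − a_3·(cos φ, sin φ) = (1.7320, 4.0002)
cos θ_2 = (19.0017−3²−5²)/(2·3·5) = -0.4999; θ_2 = -119.9964° (elbow-down)
β = atan2(4.0002,1.7320) = 66.5886°; ψ = atan2(-4.3303,0.5003) = -83.4099°
θ_1 = β − ψ = 149.9984°
θ_3 = φ − θ_1 − θ_2 = -150.0021° (wrapped to (-180°,180°])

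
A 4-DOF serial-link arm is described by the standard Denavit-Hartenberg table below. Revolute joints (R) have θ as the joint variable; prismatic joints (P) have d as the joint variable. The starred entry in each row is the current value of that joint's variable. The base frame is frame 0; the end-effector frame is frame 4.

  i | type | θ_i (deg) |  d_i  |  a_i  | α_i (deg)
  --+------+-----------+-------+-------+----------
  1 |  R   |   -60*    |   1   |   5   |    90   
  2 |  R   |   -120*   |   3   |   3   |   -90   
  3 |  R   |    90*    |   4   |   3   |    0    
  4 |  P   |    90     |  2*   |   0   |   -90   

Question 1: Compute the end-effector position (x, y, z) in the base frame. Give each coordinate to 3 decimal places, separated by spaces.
4.348 -7.531 -4.598

after link 1: o_1 = (2.5000, -4.3301, 1.0000)
after link 2: o_2 = (-0.8481, -4.5311, -1.5981)
after link 3: o_3 = (3.4821, -6.0311, -3.5981)
after link 4: o_4 = (4.3481, -7.5311, -4.5981)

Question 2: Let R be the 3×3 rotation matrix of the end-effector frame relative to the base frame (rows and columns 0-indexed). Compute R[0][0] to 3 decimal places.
End-effector x-axis (col 0 of R) = (0.2500,-0.4330,0.8660)
R[0][0] = 0.2500

0.250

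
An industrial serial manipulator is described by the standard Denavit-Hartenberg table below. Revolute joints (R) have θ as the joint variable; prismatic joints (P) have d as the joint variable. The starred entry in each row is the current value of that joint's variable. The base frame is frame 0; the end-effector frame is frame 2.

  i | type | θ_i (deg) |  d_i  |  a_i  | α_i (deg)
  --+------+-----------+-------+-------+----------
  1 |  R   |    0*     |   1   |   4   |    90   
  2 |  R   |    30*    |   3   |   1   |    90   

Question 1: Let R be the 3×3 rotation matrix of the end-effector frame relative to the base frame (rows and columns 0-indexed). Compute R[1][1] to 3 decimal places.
-1.000

End-effector y-axis (col 1 of R) = (-0.0000,-1.0000,0.0000)
R[1][1] = -1.0000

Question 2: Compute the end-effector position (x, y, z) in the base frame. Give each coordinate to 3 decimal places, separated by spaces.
4.866 -3.000 1.500

after link 1: o_1 = (4.0000, 0.0000, 1.0000)
after link 2: o_2 = (4.8660, -3.0000, 1.5000)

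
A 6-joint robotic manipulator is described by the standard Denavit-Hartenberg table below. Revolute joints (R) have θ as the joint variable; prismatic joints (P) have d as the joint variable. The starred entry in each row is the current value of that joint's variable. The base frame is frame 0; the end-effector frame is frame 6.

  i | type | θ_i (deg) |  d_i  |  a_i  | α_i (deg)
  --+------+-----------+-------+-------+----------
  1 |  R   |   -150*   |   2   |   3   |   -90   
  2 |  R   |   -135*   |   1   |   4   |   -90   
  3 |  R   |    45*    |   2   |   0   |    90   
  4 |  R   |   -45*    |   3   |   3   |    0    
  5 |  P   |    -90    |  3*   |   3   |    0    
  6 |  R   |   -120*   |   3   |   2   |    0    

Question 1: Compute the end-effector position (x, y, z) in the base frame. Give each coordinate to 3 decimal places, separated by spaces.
7.580 -4.550 8.850

after link 1: o_1 = (-2.5981, -1.5000, 2.0000)
after link 2: o_2 = (0.3514, -0.9518, 4.8284)
after link 3: o_3 = (-0.8733, -1.6589, 6.2426)
after link 4: o_4 = (2.9540, -0.1667, 7.3033)
after link 5: o_5 = (6.4441, -2.3332, 6.2426)
after link 6: o_6 = (7.5797, -4.5497, 8.8498)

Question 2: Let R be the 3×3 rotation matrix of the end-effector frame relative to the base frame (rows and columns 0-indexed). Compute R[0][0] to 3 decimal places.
End-effector x-axis (col 0 of R) = (-0.6121,-0.5647,0.5536)
R[0][0] = -0.6121

-0.612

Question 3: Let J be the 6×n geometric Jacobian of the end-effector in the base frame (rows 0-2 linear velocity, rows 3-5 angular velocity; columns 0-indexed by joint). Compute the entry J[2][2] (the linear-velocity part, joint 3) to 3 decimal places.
4.759

axis z_2 = (-0.6124,-0.3536,0.7071); lever o_n−o_2 = (7.2283,-3.5979,4.0214)
cross product → J_v[:, 2] = (1.1223,7.5738,4.7588)
J_ω[:, 2] = z_2
entry J[2][2] = 4.7588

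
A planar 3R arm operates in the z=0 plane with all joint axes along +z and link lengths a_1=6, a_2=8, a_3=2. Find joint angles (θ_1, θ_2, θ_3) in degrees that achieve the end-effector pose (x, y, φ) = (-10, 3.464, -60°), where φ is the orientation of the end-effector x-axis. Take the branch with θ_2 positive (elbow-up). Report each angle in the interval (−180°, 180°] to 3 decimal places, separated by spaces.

wrist centre = target − a_3·(cos φ, sin φ) = (-11.0000, 5.1961)
cos θ_2 = (147.9989−6²−8²)/(2·6·8) = 0.5000; θ_2 = 60.0007° (elbow-up)
β = atan2(5.1961,-11.0000) = 154.7154°; ψ = atan2(6.9283,9.9999) = 34.7154°
θ_1 = β − ψ = 120.0000°
θ_3 = φ − θ_1 − θ_2 = 119.9993° (wrapped to (-180°,180°])

120.000 60.001 119.999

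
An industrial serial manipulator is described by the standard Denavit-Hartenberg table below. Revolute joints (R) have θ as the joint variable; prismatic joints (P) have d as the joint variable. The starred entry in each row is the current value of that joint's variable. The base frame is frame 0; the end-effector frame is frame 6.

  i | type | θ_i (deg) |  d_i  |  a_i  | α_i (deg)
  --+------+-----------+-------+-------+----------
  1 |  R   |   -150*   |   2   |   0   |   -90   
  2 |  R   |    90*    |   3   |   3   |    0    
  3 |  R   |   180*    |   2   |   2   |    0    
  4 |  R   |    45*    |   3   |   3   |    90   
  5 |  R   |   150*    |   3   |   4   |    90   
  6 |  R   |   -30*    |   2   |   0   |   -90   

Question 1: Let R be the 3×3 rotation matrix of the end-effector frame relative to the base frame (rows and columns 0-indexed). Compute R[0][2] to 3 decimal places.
0.920

End-effector z-axis (col 2 of R) = (0.9205,0.2428,0.3062)
R[0][2] = 0.9205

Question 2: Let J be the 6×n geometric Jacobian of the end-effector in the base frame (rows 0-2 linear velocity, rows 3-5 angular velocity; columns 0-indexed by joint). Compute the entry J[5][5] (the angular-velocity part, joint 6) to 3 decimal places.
0.354

axis z_5 = (0.1268,-0.9268,0.3536); lever o_n−o_5 = (0.2537,-1.8536,0.7071)
cross product → J_v[:, 5] = (-0.0000,0.0000,0.0000)
J_ω[:, 5] = z_5
entry J[5][5] = 0.3536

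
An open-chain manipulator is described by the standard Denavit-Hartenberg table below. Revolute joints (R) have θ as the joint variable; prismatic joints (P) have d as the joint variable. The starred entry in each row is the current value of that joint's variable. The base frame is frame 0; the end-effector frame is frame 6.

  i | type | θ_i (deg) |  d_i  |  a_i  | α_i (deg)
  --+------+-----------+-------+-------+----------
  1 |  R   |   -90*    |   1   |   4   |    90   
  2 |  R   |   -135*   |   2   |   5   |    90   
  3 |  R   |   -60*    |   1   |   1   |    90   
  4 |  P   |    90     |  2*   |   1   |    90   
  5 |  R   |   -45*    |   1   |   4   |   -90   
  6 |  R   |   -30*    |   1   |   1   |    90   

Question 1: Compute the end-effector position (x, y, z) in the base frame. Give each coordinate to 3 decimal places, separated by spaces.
-0.202 5.216 0.479

after link 1: o_1 = (0.0000, -4.0000, 1.0000)
after link 2: o_2 = (-2.0000, -0.4645, -2.5355)
after link 3: o_3 = (-1.1340, 0.5962, -2.1820)
after link 4: o_4 = (-0.1340, 0.0786, -0.2501)
after link 5: o_5 = (-0.6822, 4.1642, -0.3357)
after link 6: o_6 = (-0.2018, 5.2159, 0.4785)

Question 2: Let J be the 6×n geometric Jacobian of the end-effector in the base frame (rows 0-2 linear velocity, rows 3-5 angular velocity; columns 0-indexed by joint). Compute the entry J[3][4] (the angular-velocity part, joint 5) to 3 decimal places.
0.866

axis z_4 = (0.8660,0.3536,-0.3536); lever o_n−o_4 = (-0.0678,5.1374,0.7286)
cross product → J_v[:, 4] = (2.0740,-0.6071,4.4731)
J_ω[:, 4] = z_4
entry J[3][4] = 0.8660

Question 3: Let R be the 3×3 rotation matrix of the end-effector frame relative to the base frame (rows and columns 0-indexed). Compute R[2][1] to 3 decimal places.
0.933

End-effector y-axis (col 1 of R) = (0.3536,0.0670,0.9330)
R[2][1] = 0.9330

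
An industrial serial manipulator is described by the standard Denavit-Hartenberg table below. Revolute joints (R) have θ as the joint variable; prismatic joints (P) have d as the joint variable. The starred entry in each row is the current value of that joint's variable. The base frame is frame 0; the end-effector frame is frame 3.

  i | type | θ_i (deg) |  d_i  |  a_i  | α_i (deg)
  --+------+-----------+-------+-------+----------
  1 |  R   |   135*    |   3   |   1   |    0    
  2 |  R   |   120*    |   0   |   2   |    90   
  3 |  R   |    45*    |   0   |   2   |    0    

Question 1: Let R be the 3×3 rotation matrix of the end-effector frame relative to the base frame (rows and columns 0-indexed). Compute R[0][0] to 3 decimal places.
End-effector x-axis (col 0 of R) = (-0.1830,-0.6830,0.7071)
R[0][0] = -0.1830

-0.183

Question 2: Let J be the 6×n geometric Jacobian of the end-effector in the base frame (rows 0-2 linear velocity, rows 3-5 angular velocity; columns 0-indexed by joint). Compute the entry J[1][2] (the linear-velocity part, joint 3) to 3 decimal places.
1.366

axis z_2 = (-0.9659,0.2588,0.0000); lever o_n−o_2 = (-0.3660,-1.3660,1.4142)
cross product → J_v[:, 2] = (0.3660,1.3660,1.4142)
J_ω[:, 2] = z_2
entry J[1][2] = 1.3660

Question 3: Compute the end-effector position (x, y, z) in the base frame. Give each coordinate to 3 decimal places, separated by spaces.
after link 1: o_1 = (-0.7071, 0.7071, 3.0000)
after link 2: o_2 = (-1.2247, -1.2247, 3.0000)
after link 3: o_3 = (-1.5908, -2.5908, 4.4142)

-1.591 -2.591 4.414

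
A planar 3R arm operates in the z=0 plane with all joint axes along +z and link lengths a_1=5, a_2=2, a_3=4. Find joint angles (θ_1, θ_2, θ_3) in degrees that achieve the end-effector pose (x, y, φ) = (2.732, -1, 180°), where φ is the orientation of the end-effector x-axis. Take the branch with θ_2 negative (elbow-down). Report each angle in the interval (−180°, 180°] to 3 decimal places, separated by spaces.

wrist centre = target − a_3·(cos φ, sin φ) = (6.7320, -1.0000)
cos θ_2 = (46.3198−5²−2²)/(2·5·2) = 0.8660; θ_2 = -30.0039° (elbow-down)
β = atan2(-1.0000,6.7320) = -8.4492°; ψ = atan2(-1.0001,6.7320) = -8.4502°
θ_1 = β − ψ = 0.0010°
θ_3 = φ − θ_1 − θ_2 = -149.9971° (wrapped to (-180°,180°])

0.001 -30.004 -149.997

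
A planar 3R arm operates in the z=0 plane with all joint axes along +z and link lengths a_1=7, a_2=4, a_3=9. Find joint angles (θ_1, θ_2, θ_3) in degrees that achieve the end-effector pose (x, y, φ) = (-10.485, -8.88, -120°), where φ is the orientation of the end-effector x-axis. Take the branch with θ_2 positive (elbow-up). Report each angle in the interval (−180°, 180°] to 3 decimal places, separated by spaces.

wrist centre = target − a_3·(cos φ, sin φ) = (-5.9850, -1.0858)
cos θ_2 = (36.9991−7²−4²)/(2·7·4) = -0.5000; θ_2 = 120.0010° (elbow-up)
β = atan2(-1.0858,-5.9850) = -169.7175°; ψ = atan2(3.4641,4.9999) = 34.7151°
θ_1 = β − ψ = -204.4326°
θ_3 = φ − θ_1 − θ_2 = -35.5685° (wrapped to (-180°,180°])

155.567 120.001 -35.568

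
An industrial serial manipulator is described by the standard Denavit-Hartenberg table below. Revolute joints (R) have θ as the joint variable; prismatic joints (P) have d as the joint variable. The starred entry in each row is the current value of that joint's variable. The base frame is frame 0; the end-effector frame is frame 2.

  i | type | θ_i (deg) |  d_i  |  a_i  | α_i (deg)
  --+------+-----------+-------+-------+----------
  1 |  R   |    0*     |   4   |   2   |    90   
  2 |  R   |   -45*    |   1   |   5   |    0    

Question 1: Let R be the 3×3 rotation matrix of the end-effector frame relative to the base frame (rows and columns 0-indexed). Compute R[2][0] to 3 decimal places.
-0.707

End-effector x-axis (col 0 of R) = (0.7071,-0.0000,-0.7071)
R[2][0] = -0.7071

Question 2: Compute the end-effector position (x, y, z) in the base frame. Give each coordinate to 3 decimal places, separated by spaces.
after link 1: o_1 = (2.0000, 0.0000, 4.0000)
after link 2: o_2 = (5.5355, -1.0000, 0.4645)

5.536 -1.000 0.464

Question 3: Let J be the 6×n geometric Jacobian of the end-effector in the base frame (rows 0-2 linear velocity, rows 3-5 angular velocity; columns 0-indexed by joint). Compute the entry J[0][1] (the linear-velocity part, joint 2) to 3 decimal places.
axis z_1 = (0.0000,-1.0000,0.0000); lever o_n−o_1 = (3.5355,-1.0000,-3.5355)
cross product → J_v[:, 1] = (3.5355,0.0000,3.5355)
J_ω[:, 1] = z_1
entry J[0][1] = 3.5355

3.536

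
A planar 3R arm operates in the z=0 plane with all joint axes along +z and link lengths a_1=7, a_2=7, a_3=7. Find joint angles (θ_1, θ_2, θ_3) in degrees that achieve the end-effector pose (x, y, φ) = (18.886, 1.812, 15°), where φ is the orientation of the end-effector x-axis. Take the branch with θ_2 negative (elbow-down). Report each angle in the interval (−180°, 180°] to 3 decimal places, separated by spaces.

30.000 -59.997 44.997

wrist centre = target − a_3·(cos φ, sin φ) = (12.1245, 0.0003)
cos θ_2 = (147.0040−7²−7²)/(2·7·7) = 0.5000; θ_2 = -59.9973° (elbow-down)
β = atan2(0.0003,12.1245) = 0.0013°; ψ = atan2(-6.0620,10.5003) = -29.9987°
θ_1 = β − ψ = 29.9999°
θ_3 = φ − θ_1 − θ_2 = 44.9974° (wrapped to (-180°,180°])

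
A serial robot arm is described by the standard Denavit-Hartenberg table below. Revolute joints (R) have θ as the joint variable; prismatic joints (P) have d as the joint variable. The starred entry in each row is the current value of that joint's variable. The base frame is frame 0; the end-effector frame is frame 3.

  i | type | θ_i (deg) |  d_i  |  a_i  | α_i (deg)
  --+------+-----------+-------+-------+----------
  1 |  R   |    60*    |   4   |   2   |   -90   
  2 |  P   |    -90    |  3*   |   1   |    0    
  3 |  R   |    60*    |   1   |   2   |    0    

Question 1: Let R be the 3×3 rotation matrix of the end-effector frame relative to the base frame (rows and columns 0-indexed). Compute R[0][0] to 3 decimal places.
0.433

End-effector x-axis (col 0 of R) = (0.4330,0.7500,0.5000)
R[0][0] = 0.4330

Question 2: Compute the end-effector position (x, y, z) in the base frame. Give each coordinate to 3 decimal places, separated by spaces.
after link 1: o_1 = (1.0000, 1.7321, 4.0000)
after link 2: o_2 = (-1.5981, 3.2321, 5.0000)
after link 3: o_3 = (-1.5981, 5.2321, 6.0000)

-1.598 5.232 6.000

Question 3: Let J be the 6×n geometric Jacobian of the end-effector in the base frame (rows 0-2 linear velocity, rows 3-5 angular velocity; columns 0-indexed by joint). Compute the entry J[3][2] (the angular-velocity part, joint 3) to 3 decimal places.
axis z_2 = (-0.8660,0.5000,0.0000); lever o_n−o_2 = (0.0000,2.0000,1.0000)
cross product → J_v[:, 2] = (0.5000,0.8660,-1.7321)
J_ω[:, 2] = z_2
entry J[3][2] = -0.8660

-0.866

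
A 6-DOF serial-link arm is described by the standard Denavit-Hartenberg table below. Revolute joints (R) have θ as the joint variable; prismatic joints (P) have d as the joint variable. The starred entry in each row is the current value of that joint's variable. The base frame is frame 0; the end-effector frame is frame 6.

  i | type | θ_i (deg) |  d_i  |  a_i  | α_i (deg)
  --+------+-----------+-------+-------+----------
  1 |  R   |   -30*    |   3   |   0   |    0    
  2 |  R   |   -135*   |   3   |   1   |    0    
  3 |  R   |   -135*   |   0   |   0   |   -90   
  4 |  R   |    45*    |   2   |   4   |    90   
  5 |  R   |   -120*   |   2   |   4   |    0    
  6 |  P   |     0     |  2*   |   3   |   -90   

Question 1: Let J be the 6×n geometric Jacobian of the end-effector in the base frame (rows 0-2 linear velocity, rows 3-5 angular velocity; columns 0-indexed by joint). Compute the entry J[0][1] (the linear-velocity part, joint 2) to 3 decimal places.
axis z_1 = (0.0000,0.0000,1.0000); lever o_n−o_1 = (4.1430,0.4658,5.4749)
cross product → J_v[:, 1] = (-0.4658,4.1430,0.0000)
J_ω[:, 1] = z_1
entry J[0][1] = -0.4658

-0.466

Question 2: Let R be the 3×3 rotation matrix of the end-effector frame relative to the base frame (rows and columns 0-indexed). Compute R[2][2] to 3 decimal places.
End-effector z-axis (col 2 of R) = (0.7392,0.2803,-0.6124)
R[2][2] = -0.6124

-0.612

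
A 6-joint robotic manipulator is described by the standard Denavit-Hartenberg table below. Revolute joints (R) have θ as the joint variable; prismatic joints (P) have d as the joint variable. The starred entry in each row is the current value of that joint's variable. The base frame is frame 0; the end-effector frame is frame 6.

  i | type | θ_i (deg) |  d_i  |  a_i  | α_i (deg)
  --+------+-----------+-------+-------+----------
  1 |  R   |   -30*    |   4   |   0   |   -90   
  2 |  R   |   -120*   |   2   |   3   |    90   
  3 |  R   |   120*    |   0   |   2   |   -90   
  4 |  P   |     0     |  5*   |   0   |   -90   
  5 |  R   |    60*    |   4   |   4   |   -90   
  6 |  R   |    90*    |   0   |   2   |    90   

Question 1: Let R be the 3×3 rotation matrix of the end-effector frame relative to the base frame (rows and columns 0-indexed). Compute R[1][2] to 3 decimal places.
End-effector z-axis (col 2 of R) = (0.2165,0.8750,0.4330)
R[1][2] = 0.8750

0.875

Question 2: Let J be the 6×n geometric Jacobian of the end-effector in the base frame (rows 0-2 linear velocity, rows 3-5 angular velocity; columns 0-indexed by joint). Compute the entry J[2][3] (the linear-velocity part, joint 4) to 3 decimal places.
prismatic axis z_3 = (0.1250,-0.6495,-0.7500)
J_v[:, 3] = z_3; J_ω[:, 3] = (0,0,0)
entry J[2][3] = -0.7500

-0.750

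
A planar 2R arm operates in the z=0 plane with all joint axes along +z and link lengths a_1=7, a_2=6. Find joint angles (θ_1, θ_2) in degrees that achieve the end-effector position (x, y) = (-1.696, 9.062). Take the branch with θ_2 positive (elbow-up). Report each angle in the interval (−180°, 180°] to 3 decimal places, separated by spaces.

cos θ_2 = (84.9963−7²−6²)/(2·7·6) = -0.0000; θ_2 = 90.0026° (elbow-up)
β = atan2(9.0620,-1.6960) = 100.6006°; ψ = atan2(6.0000,6.9997) = 40.6024°
θ_1 = β − ψ = 59.9982°

59.998 90.003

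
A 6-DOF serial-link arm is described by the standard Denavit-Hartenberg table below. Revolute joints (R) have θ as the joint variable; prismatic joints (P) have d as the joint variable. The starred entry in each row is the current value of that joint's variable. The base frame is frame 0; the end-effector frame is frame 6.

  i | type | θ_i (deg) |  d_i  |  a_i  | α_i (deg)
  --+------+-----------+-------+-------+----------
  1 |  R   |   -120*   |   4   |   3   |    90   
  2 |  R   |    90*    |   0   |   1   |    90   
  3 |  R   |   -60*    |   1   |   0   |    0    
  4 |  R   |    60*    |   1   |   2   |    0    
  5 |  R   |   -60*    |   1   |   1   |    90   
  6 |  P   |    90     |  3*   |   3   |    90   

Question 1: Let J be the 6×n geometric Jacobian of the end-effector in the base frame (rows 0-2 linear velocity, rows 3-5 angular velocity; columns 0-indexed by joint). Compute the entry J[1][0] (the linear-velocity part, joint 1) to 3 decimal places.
-2.451

axis z_0 = ẑ; lever o_n−o_0 = (-2.4510,-8.9772,4.9019)
cross product → J_v[:, 0] = (8.9772,-2.4510,0.0000)
J_ω[:, 0] = z_0
entry J[1][0] = -2.4510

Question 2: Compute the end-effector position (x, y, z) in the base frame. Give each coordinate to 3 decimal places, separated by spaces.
after link 1: o_1 = (-1.5000, -2.5981, 4.0000)
after link 2: o_2 = (-1.5000, -2.5981, 5.0000)
after link 3: o_3 = (-2.0000, -3.4641, 5.0000)
after link 4: o_4 = (-2.5000, -4.3301, 7.0000)
after link 5: o_5 = (-2.2500, -5.6292, 7.5000)
after link 6: o_6 = (-2.4510, -8.9772, 4.9019)

-2.451 -8.977 4.902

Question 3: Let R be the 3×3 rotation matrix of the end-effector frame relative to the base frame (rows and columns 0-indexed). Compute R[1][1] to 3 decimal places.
-0.250

End-effector y-axis (col 1 of R) = (0.4330,-0.2500,-0.8660)
R[1][1] = -0.2500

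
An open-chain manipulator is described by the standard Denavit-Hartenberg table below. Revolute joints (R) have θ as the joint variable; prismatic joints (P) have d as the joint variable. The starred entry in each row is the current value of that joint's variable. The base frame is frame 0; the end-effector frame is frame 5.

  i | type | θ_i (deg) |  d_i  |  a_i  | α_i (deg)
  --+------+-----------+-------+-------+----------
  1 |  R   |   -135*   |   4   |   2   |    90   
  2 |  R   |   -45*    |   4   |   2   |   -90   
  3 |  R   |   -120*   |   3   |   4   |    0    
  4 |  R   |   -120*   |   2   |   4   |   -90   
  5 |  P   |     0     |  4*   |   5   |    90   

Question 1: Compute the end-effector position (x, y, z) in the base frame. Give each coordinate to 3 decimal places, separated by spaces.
after link 1: o_1 = (-1.4142, -1.4142, 4.0000)
after link 2: o_2 = (-5.2426, 0.4142, 2.5858)
after link 3: o_3 = (-8.1921, 2.3637, 6.1213)
after link 4: o_4 = (-5.7426, -0.0858, 8.9497)
after link 5: o_5 = (-1.1129, 1.2486, 13.1670)

-1.113 1.249 13.167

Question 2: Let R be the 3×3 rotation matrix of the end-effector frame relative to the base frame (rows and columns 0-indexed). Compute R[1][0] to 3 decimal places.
-0.362

End-effector x-axis (col 0 of R) = (0.8624,-0.3624,0.3536)
R[1][0] = -0.3624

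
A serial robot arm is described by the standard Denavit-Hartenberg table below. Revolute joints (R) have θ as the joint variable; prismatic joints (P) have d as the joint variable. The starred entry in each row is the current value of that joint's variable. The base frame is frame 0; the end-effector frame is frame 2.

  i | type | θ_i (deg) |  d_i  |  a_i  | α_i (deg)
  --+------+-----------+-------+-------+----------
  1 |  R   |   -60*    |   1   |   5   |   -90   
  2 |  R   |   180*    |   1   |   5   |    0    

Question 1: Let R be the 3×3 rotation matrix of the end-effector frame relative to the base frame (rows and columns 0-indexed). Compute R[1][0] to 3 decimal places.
End-effector x-axis (col 0 of R) = (-0.5000,0.8660,-0.0000)
R[1][0] = 0.8660

0.866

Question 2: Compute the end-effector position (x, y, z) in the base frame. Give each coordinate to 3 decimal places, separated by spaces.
after link 1: o_1 = (2.5000, -4.3301, 1.0000)
after link 2: o_2 = (0.8660, 0.5000, 1.0000)

0.866 0.500 1.000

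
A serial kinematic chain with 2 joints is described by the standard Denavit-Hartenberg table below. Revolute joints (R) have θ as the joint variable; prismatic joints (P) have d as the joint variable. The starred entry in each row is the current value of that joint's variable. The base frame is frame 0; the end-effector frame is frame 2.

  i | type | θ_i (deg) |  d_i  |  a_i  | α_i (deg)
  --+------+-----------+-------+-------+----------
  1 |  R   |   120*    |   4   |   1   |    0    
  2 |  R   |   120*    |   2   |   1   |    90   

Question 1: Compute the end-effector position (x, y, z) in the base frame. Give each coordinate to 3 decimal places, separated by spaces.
after link 1: o_1 = (-0.5000, 0.8660, 4.0000)
after link 2: o_2 = (-1.0000, 0.0000, 6.0000)

-1.000 0.000 6.000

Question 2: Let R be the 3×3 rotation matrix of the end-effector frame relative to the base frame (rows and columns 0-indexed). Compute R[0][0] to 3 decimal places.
-0.500

End-effector x-axis (col 0 of R) = (-0.5000,-0.8660,0.0000)
R[0][0] = -0.5000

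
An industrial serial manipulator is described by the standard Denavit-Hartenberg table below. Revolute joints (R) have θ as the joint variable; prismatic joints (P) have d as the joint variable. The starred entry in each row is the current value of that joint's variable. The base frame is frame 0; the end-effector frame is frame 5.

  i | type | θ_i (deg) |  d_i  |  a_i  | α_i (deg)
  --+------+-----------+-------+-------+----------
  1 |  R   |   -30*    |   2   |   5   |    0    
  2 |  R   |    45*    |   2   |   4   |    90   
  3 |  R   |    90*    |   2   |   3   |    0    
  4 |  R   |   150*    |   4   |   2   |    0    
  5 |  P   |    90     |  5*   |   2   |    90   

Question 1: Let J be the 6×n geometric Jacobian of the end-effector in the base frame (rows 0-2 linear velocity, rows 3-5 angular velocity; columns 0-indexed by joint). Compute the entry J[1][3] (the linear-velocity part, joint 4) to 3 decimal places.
axis z_3 = (0.2588,-0.9659,0.0000); lever o_n−o_3 = (3.0365,-8.5039,-2.7321)
cross product → J_v[:, 3] = (2.6390,0.7071,0.7321)
J_ω[:, 3] = z_3
entry J[1][3] = 0.7071

0.707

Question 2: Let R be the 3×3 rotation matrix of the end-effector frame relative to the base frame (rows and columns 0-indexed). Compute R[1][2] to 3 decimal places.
End-effector z-axis (col 2 of R) = (-0.4830,-0.1294,-0.8660)
R[1][2] = -0.1294

-0.129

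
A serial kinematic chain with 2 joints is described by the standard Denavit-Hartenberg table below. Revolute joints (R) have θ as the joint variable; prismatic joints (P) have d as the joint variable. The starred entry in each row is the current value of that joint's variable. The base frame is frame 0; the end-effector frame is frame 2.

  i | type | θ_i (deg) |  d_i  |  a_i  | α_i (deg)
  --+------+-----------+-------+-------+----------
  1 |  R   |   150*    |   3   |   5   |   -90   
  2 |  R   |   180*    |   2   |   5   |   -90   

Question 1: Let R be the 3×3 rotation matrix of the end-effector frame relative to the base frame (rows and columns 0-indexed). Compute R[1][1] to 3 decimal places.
End-effector y-axis (col 1 of R) = (0.5000,0.8660,0.0000)
R[1][1] = 0.8660

0.866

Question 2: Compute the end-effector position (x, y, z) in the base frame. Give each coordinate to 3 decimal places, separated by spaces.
after link 1: o_1 = (-4.3301, 2.5000, 3.0000)
after link 2: o_2 = (-1.0000, -1.7321, 3.0000)

-1.000 -1.732 3.000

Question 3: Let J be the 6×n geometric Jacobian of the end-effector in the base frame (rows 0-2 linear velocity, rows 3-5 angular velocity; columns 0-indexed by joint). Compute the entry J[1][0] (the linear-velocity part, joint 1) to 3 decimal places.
axis z_0 = ẑ; lever o_n−o_0 = (-1.0000,-1.7321,3.0000)
cross product → J_v[:, 0] = (1.7321,-1.0000,0.0000)
J_ω[:, 0] = z_0
entry J[1][0] = -1.0000

-1.000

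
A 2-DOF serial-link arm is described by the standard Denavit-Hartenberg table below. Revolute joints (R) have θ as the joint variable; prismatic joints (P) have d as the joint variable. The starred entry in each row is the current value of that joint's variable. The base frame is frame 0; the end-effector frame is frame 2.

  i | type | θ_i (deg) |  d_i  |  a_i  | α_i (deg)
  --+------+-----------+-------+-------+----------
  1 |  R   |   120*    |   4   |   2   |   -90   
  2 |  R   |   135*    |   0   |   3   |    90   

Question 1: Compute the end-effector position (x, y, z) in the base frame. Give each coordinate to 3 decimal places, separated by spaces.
0.061 -0.105 1.879

after link 1: o_1 = (-1.0000, 1.7321, 4.0000)
after link 2: o_2 = (0.0607, -0.1051, 1.8787)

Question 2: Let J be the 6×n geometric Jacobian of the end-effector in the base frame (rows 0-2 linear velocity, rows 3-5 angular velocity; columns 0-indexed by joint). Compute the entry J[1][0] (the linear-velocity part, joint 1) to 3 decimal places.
axis z_0 = ẑ; lever o_n−o_0 = (0.0607,-0.1051,1.8787)
cross product → J_v[:, 0] = (0.1051,0.0607,-0.0000)
J_ω[:, 0] = z_0
entry J[1][0] = 0.0607

0.061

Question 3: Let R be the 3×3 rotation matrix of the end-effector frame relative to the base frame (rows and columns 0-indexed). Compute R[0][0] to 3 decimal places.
End-effector x-axis (col 0 of R) = (0.3536,-0.6124,-0.7071)
R[0][0] = 0.3536

0.354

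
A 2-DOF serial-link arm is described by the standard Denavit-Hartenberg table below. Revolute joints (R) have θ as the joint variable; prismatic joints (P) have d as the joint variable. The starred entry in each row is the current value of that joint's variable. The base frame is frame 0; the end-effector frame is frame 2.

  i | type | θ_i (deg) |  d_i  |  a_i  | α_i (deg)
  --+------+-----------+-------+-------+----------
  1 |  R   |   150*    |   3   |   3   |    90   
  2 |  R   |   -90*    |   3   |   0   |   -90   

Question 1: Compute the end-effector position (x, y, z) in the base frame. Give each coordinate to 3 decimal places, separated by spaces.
-1.098 4.098 3.000

after link 1: o_1 = (-2.5981, 1.5000, 3.0000)
after link 2: o_2 = (-1.0981, 4.0981, 3.0000)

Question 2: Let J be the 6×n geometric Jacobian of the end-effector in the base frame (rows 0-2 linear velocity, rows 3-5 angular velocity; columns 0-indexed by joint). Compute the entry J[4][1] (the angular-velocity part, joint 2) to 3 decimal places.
0.866

axis z_1 = (0.5000,0.8660,0.0000); lever o_n−o_1 = (1.5000,2.5981,0.0000)
cross product → J_v[:, 1] = (-0.0000,0.0000,0.0000)
J_ω[:, 1] = z_1
entry J[4][1] = 0.8660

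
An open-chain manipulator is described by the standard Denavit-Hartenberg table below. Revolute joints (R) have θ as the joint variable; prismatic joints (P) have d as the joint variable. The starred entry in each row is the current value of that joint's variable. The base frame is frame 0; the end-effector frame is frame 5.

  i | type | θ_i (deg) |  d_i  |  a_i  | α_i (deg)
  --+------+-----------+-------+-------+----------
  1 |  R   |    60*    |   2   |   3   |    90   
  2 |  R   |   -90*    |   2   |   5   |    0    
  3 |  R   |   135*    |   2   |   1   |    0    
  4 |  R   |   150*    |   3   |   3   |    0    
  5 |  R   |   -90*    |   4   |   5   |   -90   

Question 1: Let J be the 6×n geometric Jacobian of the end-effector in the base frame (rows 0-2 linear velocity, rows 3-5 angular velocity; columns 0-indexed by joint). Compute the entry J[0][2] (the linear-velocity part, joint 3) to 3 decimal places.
-2.380

axis z_2 = (0.8660,-0.5000,0.0000); lever o_n−o_2 = (6.0518,-7.5179,4.7603)
cross product → J_v[:, 2] = (-2.3801,-4.1225,-3.4848)
J_ω[:, 2] = z_2
entry J[0][2] = -2.3801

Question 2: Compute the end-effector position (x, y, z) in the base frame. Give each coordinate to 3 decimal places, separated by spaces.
9.284 -5.920 1.760

after link 1: o_1 = (1.5000, 2.5981, 2.0000)
after link 2: o_2 = (3.2321, 1.5981, -3.0000)
after link 3: o_3 = (5.3177, 1.2104, -2.2929)
after link 4: o_4 = (6.4668, -2.7991, -3.0694)
after link 5: o_5 = (9.2839, -5.9198, 1.7603)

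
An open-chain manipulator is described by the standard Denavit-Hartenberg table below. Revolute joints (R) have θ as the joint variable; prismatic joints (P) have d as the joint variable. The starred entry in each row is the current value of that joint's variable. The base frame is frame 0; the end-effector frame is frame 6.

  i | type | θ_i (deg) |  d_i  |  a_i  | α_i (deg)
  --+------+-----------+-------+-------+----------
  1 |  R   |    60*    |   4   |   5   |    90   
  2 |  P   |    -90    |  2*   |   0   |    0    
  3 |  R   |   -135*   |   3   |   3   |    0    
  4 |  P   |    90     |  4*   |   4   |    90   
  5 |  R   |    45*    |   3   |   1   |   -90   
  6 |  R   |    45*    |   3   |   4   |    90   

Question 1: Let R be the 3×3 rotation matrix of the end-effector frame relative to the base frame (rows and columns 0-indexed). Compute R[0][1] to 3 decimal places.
0.862

End-effector y-axis (col 1 of R) = (0.8624,0.0795,0.5000)
R[0][1] = 0.8624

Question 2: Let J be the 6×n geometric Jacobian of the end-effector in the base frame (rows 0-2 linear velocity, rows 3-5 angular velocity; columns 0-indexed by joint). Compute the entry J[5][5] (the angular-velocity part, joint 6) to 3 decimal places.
0.500

axis z_5 = (0.8624,0.0795,0.5000); lever o_n−o_5 = (4.6121,-0.2543,-1.9142)
cross product → J_v[:, 5] = (-0.0249,3.9568,-0.5858)
J_ω[:, 5] = z_5
entry J[5][5] = 0.5000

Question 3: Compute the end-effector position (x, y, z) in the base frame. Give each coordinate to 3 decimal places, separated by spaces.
11.733 -7.334 3.000

after link 1: o_1 = (2.5000, 4.3301, 4.0000)
after link 2: o_2 = (4.2321, 3.3301, 4.0000)
after link 3: o_3 = (5.7695, -0.0070, 6.1213)
after link 4: o_4 = (7.8194, -4.4565, 3.2929)
after link 5: o_5 = (7.1211, -7.0802, 4.9142)
after link 6: o_6 = (11.7331, -7.3345, 3.0000)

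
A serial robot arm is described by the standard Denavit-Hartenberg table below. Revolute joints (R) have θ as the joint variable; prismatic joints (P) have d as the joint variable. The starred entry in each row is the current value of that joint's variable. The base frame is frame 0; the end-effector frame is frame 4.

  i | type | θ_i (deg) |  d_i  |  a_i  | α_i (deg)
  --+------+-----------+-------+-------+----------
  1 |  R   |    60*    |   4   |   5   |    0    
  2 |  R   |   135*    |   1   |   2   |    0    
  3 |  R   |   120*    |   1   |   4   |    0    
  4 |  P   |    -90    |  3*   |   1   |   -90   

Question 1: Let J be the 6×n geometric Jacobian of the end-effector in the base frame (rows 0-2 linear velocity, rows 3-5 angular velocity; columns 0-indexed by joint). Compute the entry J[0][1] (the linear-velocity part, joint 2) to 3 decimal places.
4.053

axis z_1 = (0.0000,0.0000,1.0000); lever o_n−o_1 = (0.1895,-4.0532,5.0000)
cross product → J_v[:, 1] = (4.0532,0.1895,-0.0000)
J_ω[:, 1] = z_1
entry J[0][1] = 4.0532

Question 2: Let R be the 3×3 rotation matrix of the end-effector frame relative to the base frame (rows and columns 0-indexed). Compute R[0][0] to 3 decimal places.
End-effector x-axis (col 0 of R) = (-0.7071,-0.7071,0.0000)
R[0][0] = -0.7071

-0.707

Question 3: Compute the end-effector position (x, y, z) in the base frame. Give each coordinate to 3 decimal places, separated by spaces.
2.689 0.277 9.000

after link 1: o_1 = (2.5000, 4.3301, 4.0000)
after link 2: o_2 = (0.5681, 3.8125, 5.0000)
after link 3: o_3 = (3.3966, 0.9841, 6.0000)
after link 4: o_4 = (2.6895, 0.2770, 9.0000)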